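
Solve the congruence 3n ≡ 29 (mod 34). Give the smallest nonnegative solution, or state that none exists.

21

gcd(34, 3) = 1.
1 divides 29, so solutions exist.
By Bézout, 3×(-11) + 34×(1) = 1.
So 3×(-11) ≡ 1 (mod 34); multiply by 29: n ≡ -319 (mod 34).
Smallest nonnegative: n = -319 mod 34 = 21.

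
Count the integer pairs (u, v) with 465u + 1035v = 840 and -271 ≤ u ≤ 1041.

19

gcd(1035, 465) = 15.
By Bézout, 465·(-20) + 1035·(9) = 15.
Particular solution: (53, -23).
General solution: u = 53 + 69t, v = -23 - 31t for integer t.
-271 ≤ 53 + 69t ≤ 1041 gives t ∈ [-4, 14], which is 19 values.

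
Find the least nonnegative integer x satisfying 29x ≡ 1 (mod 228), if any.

gcd(228, 29):
  228 = 7×29 + 25
  29 = 1×25 + 4
  25 = 6×4 + 1
  4 = 4×1
so gcd(228, 29) = 1.
1 divides 1, so solutions exist.
Back-substitute for Bézout coefficients:
  1 = 25 - 6×4
  ... = 29×(-55) + 228×(7)
So 29×(-55) ≡ 1 (mod 228); multiply by 1: x ≡ -55 (mod 228).
Smallest nonnegative: x = -55 mod 228 = 173.

173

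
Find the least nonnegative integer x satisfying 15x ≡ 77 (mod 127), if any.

gcd(127, 15):
  127 = 8×15 + 7
  15 = 2×7 + 1
  7 = 7×1
so gcd(127, 15) = 1.
1 divides 77, so solutions exist.
Back-substitute for Bézout coefficients:
  1 = 15 - 2×7
  ... = 15×(17) + 127×(-2)
So 15×(17) ≡ 1 (mod 127); multiply by 77: x ≡ 1309 (mod 127).
Smallest nonnegative: x = 1309 mod 127 = 39.

39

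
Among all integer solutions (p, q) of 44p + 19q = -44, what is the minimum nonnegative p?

gcd(44, 19):
  44 = 2×19 + 6
  19 = 3×6 + 1
  6 = 6×1
so gcd(44, 19) = 1.
1 divides -44, so solutions exist.
Back-substitute for Bézout coefficients:
  1 = 19 - 3×6
  ... = 44×(-3) + 19×(7)
Scale by -44/1 = -44: (p₀, q₀) = (132, -308).
General solution: p = 132 + 19t, q = -308 - 44t for integer t.
p ≥ 0: smallest is 132 mod 19 = 18 (at t = -6), with q = -44.

18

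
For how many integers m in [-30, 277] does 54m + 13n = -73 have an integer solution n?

24

gcd(54, 13):
  54 = 4*13 + 2
  13 = 6*2 + 1
  2 = 2*1
so gcd(54, 13) = 1.
Back-substitute for Bézout coefficients:
  1 = 13 - 6*2
  ... = 54*(-6) + 13*(25)
Scale by -73: particular solution (438, -1825); reduce m mod 13: (9, -43).
General solution: m = 9 + 13t, n = -43 - 54t for integer t.
-30 ≤ 9 + 13t ≤ 277 gives t ∈ [-3, 20], which is 24 values.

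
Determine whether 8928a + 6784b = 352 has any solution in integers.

gcd(8928, 6784) = 32  (8928 = 1·6784 + 2144, 6784 = 3·2144 + 352, 2144 = 6·352 + 32, 352 = 11·32).
32 divides 352, so integer solutions exist.

yes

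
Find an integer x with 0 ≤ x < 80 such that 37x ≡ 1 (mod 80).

13

gcd(80, 37) = 1.
By Bézout, 37×(13) + 80×(-6) = 1.
So 37×13 ≡ 1 (mod 80), and 13 mod 80 = 13.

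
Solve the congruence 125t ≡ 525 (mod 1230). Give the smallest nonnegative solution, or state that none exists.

201

gcd(1230, 125) = 5  (1230 = 9*125 + 105, 125 = 1*105 + 20, 105 = 5*20 + 5, 20 = 4*5).
5 divides 525, so solutions exist.
Back-substituting, 125*(-59) + 1230*(6) = 5.
So 125*(-59) ≡ 5 (mod 1230); multiply by 105: t ≡ -6195 (mod 246).
Smallest nonnegative: t = -6195 mod 246 = 201.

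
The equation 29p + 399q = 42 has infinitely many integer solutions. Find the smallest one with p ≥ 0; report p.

gcd(399, 29):
  399 = 13×29 + 22
  29 = 1×22 + 7
  22 = 3×7 + 1
  7 = 7×1
so gcd(399, 29) = 1.
1 divides 42, so solutions exist.
Back-substitute for Bézout coefficients:
  1 = 22 - 3×7
  ... = 29×(-55) + 399×(4)
Scale by 42/1 = 42: (p₀, q₀) = (-2310, 168).
General solution: p = -2310 + 399t, q = 168 - 29t for integer t.
p ≥ 0: smallest is -2310 mod 399 = 84 (at t = 6), with q = -6.

84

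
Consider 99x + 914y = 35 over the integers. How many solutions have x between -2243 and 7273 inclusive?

gcd(914, 99) = 1  (914 = 9*99 + 23, 99 = 4*23 + 7, 23 = 3*7 + 2, 7 = 3*2 + 1, 2 = 2*1).
Back-substituting, 99*(397) + 914*(-43) = 1.
Scale by 35: particular solution (13895, -1505); reduce x mod 914: (185, -20).
General solution: x = 185 + 914t, y = -20 - 99t for integer t.
-2243 ≤ 185 + 914t ≤ 7273 gives t ∈ [-2, 7], which is 10 values.

10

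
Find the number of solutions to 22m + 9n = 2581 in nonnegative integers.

gcd(22, 9) = 1  (22 = 2*9 + 4, 9 = 2*4 + 1, 4 = 4*1).
Back-substituting, 22*(-2) + 9*(5) = 1.
Scale by 2581: one solution is (-5162, 12905). Reduce m mod 9: (4, 277).
General: m = 4 + 9t, n = 277 - 22t.
m ≥ 0 ⇒ t ≥ 0; n ≥ 0 ⇒ t ≤ 12. So t ∈ [0, 12]: 13 solutions.

13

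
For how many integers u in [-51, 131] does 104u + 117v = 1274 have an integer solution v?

20

gcd(117, 104):
  117 = 1·104 + 13
  104 = 8·13
so gcd(117, 104) = 13.
Back-substitute for Bézout coefficients:
  13 = 117 - 1·104
  ... = 104·(-1) + 117·(1)
Scale by 98: particular solution (-98, 98); reduce u mod 9: (1, 10).
General solution: u = 1 + 9t, v = 10 - 8t for integer t.
-51 ≤ 1 + 9t ≤ 131 gives t ∈ [-5, 14], which is 20 values.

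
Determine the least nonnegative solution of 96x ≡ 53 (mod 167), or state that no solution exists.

51

gcd(167, 96):
  167 = 1*96 + 71
  96 = 1*71 + 25
  71 = 2*25 + 21
  25 = 1*21 + 4
  21 = 5*4 + 1
  4 = 4*1
so gcd(167, 96) = 1.
1 divides 53, so solutions exist.
Back-substitute for Bézout coefficients:
  1 = 21 - 5*4
  ... = 96*(-40) + 167*(23)
So 96*(-40) ≡ 1 (mod 167); multiply by 53: x ≡ -2120 (mod 167).
Smallest nonnegative: x = -2120 mod 167 = 51.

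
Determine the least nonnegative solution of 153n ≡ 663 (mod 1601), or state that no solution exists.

538

gcd(1601, 153) = 1.
1 divides 663, so solutions exist.
By Bézout, 153·(293) + 1601·(-28) = 1.
So 153·(293) ≡ 1 (mod 1601); multiply by 663: n ≡ 194259 (mod 1601).
Smallest nonnegative: n = 194259 mod 1601 = 538.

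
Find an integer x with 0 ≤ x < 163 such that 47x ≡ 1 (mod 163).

111

gcd(163, 47):
  163 = 3×47 + 22
  47 = 2×22 + 3
  22 = 7×3 + 1
  3 = 3×1
so gcd(163, 47) = 1.
Back-substitute for Bézout coefficients:
  1 = 22 - 7×3
  ... = 47×(-52) + 163×(15)
So 47×-52 ≡ 1 (mod 163), and -52 mod 163 = 111.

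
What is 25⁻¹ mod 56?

gcd(56, 25):
  56 = 2·25 + 6
  25 = 4·6 + 1
  6 = 6·1
so gcd(56, 25) = 1.
Back-substitute for Bézout coefficients:
  1 = 25 - 4·6
  ... = 25·(9) + 56·(-4)
So 25·9 ≡ 1 (mod 56), and 9 mod 56 = 9.

9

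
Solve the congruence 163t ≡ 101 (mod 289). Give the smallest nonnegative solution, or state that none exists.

gcd(289, 163) = 1.
1 divides 101, so solutions exist.
By Bézout, 163×(-39) + 289×(22) = 1.
So 163×(-39) ≡ 1 (mod 289); multiply by 101: t ≡ -3939 (mod 289).
Smallest nonnegative: t = -3939 mod 289 = 107.

107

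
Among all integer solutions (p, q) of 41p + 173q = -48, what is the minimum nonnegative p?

79

gcd(173, 41):
  173 = 4*41 + 9
  41 = 4*9 + 5
  9 = 1*5 + 4
  5 = 1*4 + 1
  4 = 4*1
so gcd(173, 41) = 1.
1 divides -48, so solutions exist.
Back-substitute for Bézout coefficients:
  1 = 5 - 1*4
  ... = 41*(38) + 173*(-9)
Scale by -48/1 = -48: (p₀, q₀) = (-1824, 432).
General solution: p = -1824 + 173t, q = 432 - 41t for integer t.
p ≥ 0: smallest is -1824 mod 173 = 79 (at t = 11), with q = -19.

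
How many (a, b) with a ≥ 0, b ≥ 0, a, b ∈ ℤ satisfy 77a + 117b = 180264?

20

gcd(117, 77) = 1.
By Bézout, 77·(38) + 117·(-25) = 1.
One solution: (33, 1519).
General: a = 33 + 117t, b = 1519 - 77t.
a ≥ 0 ⇒ t ≥ 0; b ≥ 0 ⇒ t ≤ 19. So t ∈ [0, 19]: 20 solutions.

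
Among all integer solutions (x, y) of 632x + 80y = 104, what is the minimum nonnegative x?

7

gcd(632, 80) = 8.
8 divides 104, so solutions exist.
By Bézout, 632*(-1) + 80*(8) = 8.
Scale by 104/8 = 13: (x₀, y₀) = (-13, 104).
General solution: x = -13 + 10t, y = 104 - 79t for integer t.
x ≥ 0: smallest is -13 mod 10 = 7 (at t = 2), with y = -54.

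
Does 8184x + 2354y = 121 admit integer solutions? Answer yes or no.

gcd(8184, 2354) = 22.
22 does not divide 121 (remainder 11), so no integer solutions.

no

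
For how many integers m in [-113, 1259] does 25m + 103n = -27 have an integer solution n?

gcd(103, 25):
  103 = 4*25 + 3
  25 = 8*3 + 1
  3 = 3*1
so gcd(103, 25) = 1.
Back-substitute for Bézout coefficients:
  1 = 25 - 8*3
  ... = 25*(33) + 103*(-8)
Scale by -27: particular solution (-891, 216); reduce m mod 103: (36, -9).
General solution: m = 36 + 103t, n = -9 - 25t for integer t.
-113 ≤ 36 + 103t ≤ 1259 gives t ∈ [-1, 11], which is 13 values.

13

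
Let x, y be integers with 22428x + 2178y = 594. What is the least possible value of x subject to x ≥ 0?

11

gcd(22428, 2178) = 18.
18 divides 594, so solutions exist.
By Bézout, 22428*(37) + 2178*(-381) = 18.
Scale by 594/18 = 33: (x₀, y₀) = (1221, -12573).
General solution: x = 1221 + 121t, y = -12573 - 1246t for integer t.
x ≥ 0: smallest is 1221 mod 121 = 11 (at t = -10), with y = -113.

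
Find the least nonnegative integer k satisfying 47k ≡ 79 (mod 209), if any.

184

gcd(209, 47) = 1.
1 divides 79, so solutions exist.
By Bézout, 47×(-40) + 209×(9) = 1.
So 47×(-40) ≡ 1 (mod 209); multiply by 79: k ≡ -3160 (mod 209).
Smallest nonnegative: k = -3160 mod 209 = 184.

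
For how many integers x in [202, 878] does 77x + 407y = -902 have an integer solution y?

19

gcd(407, 77) = 11.
By Bézout, 77×(16) + 407×(-3) = 11.
Particular solution: (20, -6).
General solution: x = 20 + 37t, y = -6 - 7t for integer t.
202 ≤ 20 + 37t ≤ 878 gives t ∈ [5, 23], which is 19 values.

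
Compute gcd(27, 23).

1

gcd(27, 23):
  27 = 1·23 + 4
  23 = 5·4 + 3
  4 = 1·3 + 1
  3 = 3·1
so gcd(27, 23) = 1.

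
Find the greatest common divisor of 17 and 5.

gcd(17, 5):
  17 = 3·5 + 2
  5 = 2·2 + 1
  2 = 2·1
so gcd(17, 5) = 1.

1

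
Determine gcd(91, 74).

1

gcd(91, 74):
  91 = 1·74 + 17
  74 = 4·17 + 6
  17 = 2·6 + 5
  6 = 1·5 + 1
  5 = 5·1
so gcd(91, 74) = 1.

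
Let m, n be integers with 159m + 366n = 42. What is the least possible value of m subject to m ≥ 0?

44

gcd(366, 159):
  366 = 2×159 + 48
  159 = 3×48 + 15
  48 = 3×15 + 3
  15 = 5×3
so gcd(366, 159) = 3.
3 divides 42, so solutions exist.
Back-substitute for Bézout coefficients:
  3 = 48 - 3×15
  ... = 159×(-23) + 366×(10)
Scale by 42/3 = 14: (m₀, n₀) = (-322, 140).
General solution: m = -322 + 122t, n = 140 - 53t for integer t.
m ≥ 0: smallest is -322 mod 122 = 44 (at t = 3), with n = -19.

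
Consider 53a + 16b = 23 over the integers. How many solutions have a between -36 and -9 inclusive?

gcd(53, 16):
  53 = 3·16 + 5
  16 = 3·5 + 1
  5 = 5·1
so gcd(53, 16) = 1.
Back-substitute for Bézout coefficients:
  1 = 16 - 3·5
  ... = 53·(-3) + 16·(10)
Scale by 23: particular solution (-69, 230); reduce a mod 16: (11, -35).
General solution: a = 11 + 16t, b = -35 - 53t for integer t.
-36 ≤ 11 + 16t ≤ -9 gives t ∈ [-2, -2], which is 1 value.

1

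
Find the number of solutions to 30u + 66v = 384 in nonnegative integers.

1

gcd(66, 30):
  66 = 2·30 + 6
  30 = 5·6
so gcd(66, 30) = 6.
Back-substitute for Bézout coefficients:
  6 = 66 - 2·30
  ... = 30·(-2) + 66·(1)
Scale by 64: one solution is (-128, 64). Reduce u mod 11: (4, 4).
General: u = 4 + 11t, v = 4 - 5t.
u ≥ 0 ⇒ t ≥ 0; v ≥ 0 ⇒ t ≤ 0. So t ∈ [0, 0]: 1 solution.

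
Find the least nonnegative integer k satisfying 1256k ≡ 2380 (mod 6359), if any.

4518

gcd(6359, 1256):
  6359 = 5*1256 + 79
  1256 = 15*79 + 71
  79 = 1*71 + 8
  71 = 8*8 + 7
  8 = 1*7 + 1
  7 = 7*1
so gcd(6359, 1256) = 1.
1 divides 2380, so solutions exist.
Back-substitute for Bézout coefficients:
  1 = 8 - 1*7
  ... = 1256*(-805) + 6359*(159)
So 1256*(-805) ≡ 1 (mod 6359); multiply by 2380: k ≡ -1915900 (mod 6359).
Smallest nonnegative: k = -1915900 mod 6359 = 4518.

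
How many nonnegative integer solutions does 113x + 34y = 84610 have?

gcd(113, 34) = 1.
By Bézout, 113*(-3) + 34*(10) = 1.
One solution: (14, 2442).
General: x = 14 + 34t, y = 2442 - 113t.
x ≥ 0 ⇒ t ≥ 0; y ≥ 0 ⇒ t ≤ 21. So t ∈ [0, 21]: 22 solutions.

22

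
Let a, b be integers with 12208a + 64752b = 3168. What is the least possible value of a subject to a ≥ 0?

2403

gcd(64752, 12208) = 16.
16 divides 3168, so solutions exist.
By Bézout, 12208*(-785) + 64752*(148) = 16.
Scale by 3168/16 = 198: (a₀, b₀) = (-155430, 29304).
General solution: a = -155430 + 4047t, b = 29304 - 763t for integer t.
a ≥ 0: smallest is -155430 mod 4047 = 2403 (at t = 39), with b = -453.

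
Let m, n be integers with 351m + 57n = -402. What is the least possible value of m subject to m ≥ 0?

gcd(351, 57) = 3  (351 = 6·57 + 9, 57 = 6·9 + 3, 9 = 3·3).
3 divides -402, so solutions exist.
Back-substituting, 351·(-6) + 57·(37) = 3.
Scale by -402/3 = -134: (m₀, n₀) = (804, -4958).
General solution: m = 804 + 19t, n = -4958 - 117t for integer t.
m ≥ 0: smallest is 804 mod 19 = 6 (at t = -42), with n = -44.

6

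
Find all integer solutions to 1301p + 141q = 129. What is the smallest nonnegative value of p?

123

gcd(1301, 141) = 1.
1 divides 129, so solutions exist.
By Bézout, 1301×(-22) + 141×(203) = 1.
Scale by 129/1 = 129: (p₀, q₀) = (-2838, 26187).
General solution: p = -2838 + 141t, q = 26187 - 1301t for integer t.
p ≥ 0: smallest is -2838 mod 141 = 123 (at t = 21), with q = -1134.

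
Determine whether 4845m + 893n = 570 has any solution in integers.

gcd(4845, 893):
  4845 = 5·893 + 380
  893 = 2·380 + 133
  380 = 2·133 + 114
  133 = 1·114 + 19
  114 = 6·19
so gcd(4845, 893) = 19.
19 divides 570, so integer solutions exist.

yes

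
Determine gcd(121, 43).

1

gcd(121, 43) = 1  (121 = 2*43 + 35, 43 = 1*35 + 8, 35 = 4*8 + 3, 8 = 2*3 + 2, 3 = 1*2 + 1, 2 = 2*1).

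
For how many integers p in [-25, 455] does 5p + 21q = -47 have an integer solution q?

23

gcd(21, 5) = 1.
By Bézout, 5·(-4) + 21·(1) = 1.
Particular solution: (20, -7).
General solution: p = 20 + 21t, q = -7 - 5t for integer t.
-25 ≤ 20 + 21t ≤ 455 gives t ∈ [-2, 20], which is 23 values.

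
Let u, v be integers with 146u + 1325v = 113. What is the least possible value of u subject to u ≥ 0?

gcd(1325, 146) = 1  (1325 = 9·146 + 11, 146 = 13·11 + 3, 11 = 3·3 + 2, 3 = 1·2 + 1, 2 = 2·1).
1 divides 113, so solutions exist.
Back-substituting, 146·(481) + 1325·(-53) = 1.
Scale by 113/1 = 113: (u₀, v₀) = (54353, -5989).
General solution: u = 54353 + 1325t, v = -5989 - 146t for integer t.
u ≥ 0: smallest is 54353 mod 1325 = 28 (at t = -41), with v = -3.

28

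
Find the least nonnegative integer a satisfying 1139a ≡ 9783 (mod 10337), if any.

9193

gcd(10337, 1139) = 1  (10337 = 9*1139 + 86, 1139 = 13*86 + 21, 86 = 4*21 + 2, 21 = 10*2 + 1, 2 = 2*1).
1 divides 9783, so solutions exist.
Back-substituting, 1139*(4928) + 10337*(-543) = 1.
So 1139*(4928) ≡ 1 (mod 10337); multiply by 9783: a ≡ 48210624 (mod 10337).
Smallest nonnegative: a = 48210624 mod 10337 = 9193.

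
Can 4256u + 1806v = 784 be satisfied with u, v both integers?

yes

gcd(4256, 1806):
  4256 = 2*1806 + 644
  1806 = 2*644 + 518
  644 = 1*518 + 126
  518 = 4*126 + 14
  126 = 9*14
so gcd(4256, 1806) = 14.
14 divides 784, so integer solutions exist.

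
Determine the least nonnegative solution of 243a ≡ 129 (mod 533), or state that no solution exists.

244

gcd(533, 243) = 1.
1 divides 129, so solutions exist.
By Bézout, 243×(68) + 533×(-31) = 1.
So 243×(68) ≡ 1 (mod 533); multiply by 129: a ≡ 8772 (mod 533).
Smallest nonnegative: a = 8772 mod 533 = 244.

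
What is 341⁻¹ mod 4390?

gcd(4390, 341) = 1  (4390 = 12*341 + 298, 341 = 1*298 + 43, 298 = 6*43 + 40, 43 = 1*40 + 3, 40 = 13*3 + 1, 3 = 3*1).
Back-substituting, 341*(-1429) + 4390*(111) = 1.
So 341*-1429 ≡ 1 (mod 4390), and -1429 mod 4390 = 2961.

2961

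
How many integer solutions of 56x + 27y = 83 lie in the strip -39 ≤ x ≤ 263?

11

gcd(56, 27) = 1.
By Bézout, 56*(-13) + 27*(27) = 1.
Particular solution: (1, 1).
General solution: x = 1 + 27t, y = 1 - 56t for integer t.
-39 ≤ 1 + 27t ≤ 263 gives t ∈ [-1, 9], which is 11 values.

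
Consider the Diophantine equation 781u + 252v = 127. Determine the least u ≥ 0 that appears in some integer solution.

247

gcd(781, 252):
  781 = 3·252 + 25
  252 = 10·25 + 2
  25 = 12·2 + 1
  2 = 2·1
so gcd(781, 252) = 1.
1 divides 127, so solutions exist.
Back-substitute for Bézout coefficients:
  1 = 25 - 12·2
  ... = 781·(121) + 252·(-375)
Scale by 127/1 = 127: (u₀, v₀) = (15367, -47625).
General solution: u = 15367 + 252t, v = -47625 - 781t for integer t.
u ≥ 0: smallest is 15367 mod 252 = 247 (at t = -60), with v = -765.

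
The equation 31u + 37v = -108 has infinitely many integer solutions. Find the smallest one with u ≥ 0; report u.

18

gcd(37, 31):
  37 = 1·31 + 6
  31 = 5·6 + 1
  6 = 6·1
so gcd(37, 31) = 1.
1 divides -108, so solutions exist.
Back-substitute for Bézout coefficients:
  1 = 31 - 5·6
  ... = 31·(6) + 37·(-5)
Scale by -108/1 = -108: (u₀, v₀) = (-648, 540).
General solution: u = -648 + 37t, v = 540 - 31t for integer t.
u ≥ 0: smallest is -648 mod 37 = 18 (at t = 18), with v = -18.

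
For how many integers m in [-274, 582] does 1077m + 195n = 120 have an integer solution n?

gcd(1077, 195) = 3  (1077 = 5*195 + 102, 195 = 1*102 + 93, 102 = 1*93 + 9, 93 = 10*9 + 3, 9 = 3*3).
Back-substituting, 1077*(-21) + 195*(116) = 3.
Scale by 40: particular solution (-840, 4640); reduce m mod 65: (5, -27).
General solution: m = 5 + 65t, n = -27 - 359t for integer t.
-274 ≤ 5 + 65t ≤ 582 gives t ∈ [-4, 8], which is 13 values.

13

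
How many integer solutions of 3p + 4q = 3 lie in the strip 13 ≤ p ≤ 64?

gcd(4, 3) = 1  (4 = 1×3 + 1, 3 = 3×1).
Back-substituting, 3×(-1) + 4×(1) = 1.
Scale by 3: particular solution (-3, 3); reduce p mod 4: (1, 0).
General solution: p = 1 + 4t, q = 0 - 3t for integer t.
13 ≤ 1 + 4t ≤ 64 gives t ∈ [3, 15], which is 13 values.

13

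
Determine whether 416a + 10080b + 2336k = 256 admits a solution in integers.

gcd(10080, 416):
  10080 = 24·416 + 96
  416 = 4·96 + 32
  96 = 3·32
so gcd(10080, 416) = 32.
gcd(32, 2336) = 32.
32 divides 256, so integer solutions exist.

yes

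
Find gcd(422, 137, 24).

gcd(422, 137):
  422 = 3×137 + 11
  137 = 12×11 + 5
  11 = 2×5 + 1
  5 = 5×1
so gcd(422, 137) = 1.
gcd(1, 24) = 1.

1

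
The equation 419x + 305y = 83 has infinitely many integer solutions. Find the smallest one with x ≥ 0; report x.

gcd(419, 305) = 1  (419 = 1·305 + 114, 305 = 2·114 + 77, 114 = 1·77 + 37, 77 = 2·37 + 3, 37 = 12·3 + 1, 3 = 3·1).
1 divides 83, so solutions exist.
Back-substituting, 419·(99) + 305·(-136) = 1.
Scale by 83/1 = 83: (x₀, y₀) = (8217, -11288).
General solution: x = 8217 + 305t, y = -11288 - 419t for integer t.
x ≥ 0: smallest is 8217 mod 305 = 287 (at t = -26), with y = -394.

287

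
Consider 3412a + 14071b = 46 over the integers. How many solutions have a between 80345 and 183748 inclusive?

gcd(14071, 3412):
  14071 = 4*3412 + 423
  3412 = 8*423 + 28
  423 = 15*28 + 3
  28 = 9*3 + 1
  3 = 3*1
so gcd(14071, 3412) = 1.
Back-substitute for Bézout coefficients:
  1 = 28 - 9*3
  ... = 3412*(4524) + 14071*(-1097)
Scale by 46: particular solution (208104, -50462); reduce a mod 14071: (11110, -2694).
General solution: a = 11110 + 14071t, b = -2694 - 3412t for integer t.
80345 ≤ 11110 + 14071t ≤ 183748 gives t ∈ [5, 12], which is 8 values.

8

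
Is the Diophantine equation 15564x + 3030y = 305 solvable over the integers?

no

gcd(15564, 3030):
  15564 = 5×3030 + 414
  3030 = 7×414 + 132
  414 = 3×132 + 18
  132 = 7×18 + 6
  18 = 3×6
so gcd(15564, 3030) = 6.
6 does not divide 305 (remainder 5), so no integer solutions.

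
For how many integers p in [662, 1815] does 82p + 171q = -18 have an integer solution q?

gcd(171, 82):
  171 = 2*82 + 7
  82 = 11*7 + 5
  7 = 1*5 + 2
  5 = 2*2 + 1
  2 = 2*1
so gcd(171, 82) = 1.
Back-substitute for Bézout coefficients:
  1 = 5 - 2*2
  ... = 82*(73) + 171*(-35)
Scale by -18: particular solution (-1314, 630); reduce p mod 171: (54, -26).
General solution: p = 54 + 171t, q = -26 - 82t for integer t.
662 ≤ 54 + 171t ≤ 1815 gives t ∈ [4, 10], which is 7 values.

7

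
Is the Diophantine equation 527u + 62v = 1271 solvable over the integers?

gcd(527, 62) = 31  (527 = 8×62 + 31, 62 = 2×31).
31 divides 1271, so integer solutions exist.

yes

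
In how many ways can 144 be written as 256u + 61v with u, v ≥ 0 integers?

0

gcd(256, 61) = 1  (256 = 4·61 + 12, 61 = 5·12 + 1, 12 = 12·1).
Back-substituting, 256·(-5) + 61·(21) = 1.
Scale by 144: one solution is (-720, 3024). Reduce u mod 61: (12, -48).
General: u = 12 + 61t, v = -48 - 256t.
u ≥ 0 ⇒ t ≥ 0; v ≥ 0 ⇒ t ≤ -1. So t ∈ [0, -1]: 0 solutions.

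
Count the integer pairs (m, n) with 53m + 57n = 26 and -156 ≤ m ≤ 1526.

gcd(57, 53) = 1.
By Bézout, 53×(14) + 57×(-13) = 1.
Particular solution: (22, -20).
General solution: m = 22 + 57t, n = -20 - 53t for integer t.
-156 ≤ 22 + 57t ≤ 1526 gives t ∈ [-3, 26], which is 30 values.

30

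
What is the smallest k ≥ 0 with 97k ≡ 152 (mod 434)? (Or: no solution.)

100

gcd(434, 97):
  434 = 4×97 + 46
  97 = 2×46 + 5
  46 = 9×5 + 1
  5 = 5×1
so gcd(434, 97) = 1.
1 divides 152, so solutions exist.
Back-substitute for Bézout coefficients:
  1 = 46 - 9×5
  ... = 97×(-85) + 434×(19)
So 97×(-85) ≡ 1 (mod 434); multiply by 152: k ≡ -12920 (mod 434).
Smallest nonnegative: k = -12920 mod 434 = 100.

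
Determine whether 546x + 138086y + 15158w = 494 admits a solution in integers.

yes

gcd(138086, 546) = 26  (138086 = 252·546 + 494, 546 = 1·494 + 52, 494 = 9·52 + 26, 52 = 2·26).
gcd(26, 15158) = 26.
26 divides 494, so integer solutions exist.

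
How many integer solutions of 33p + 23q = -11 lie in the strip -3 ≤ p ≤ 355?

gcd(33, 23):
  33 = 1·23 + 10
  23 = 2·10 + 3
  10 = 3·3 + 1
  3 = 3·1
so gcd(33, 23) = 1.
Back-substitute for Bézout coefficients:
  1 = 10 - 3·3
  ... = 33·(7) + 23·(-10)
Scale by -11: particular solution (-77, 110); reduce p mod 23: (15, -22).
General solution: p = 15 + 23t, q = -22 - 33t for integer t.
-3 ≤ 15 + 23t ≤ 355 gives t ∈ [0, 14], which is 15 values.

15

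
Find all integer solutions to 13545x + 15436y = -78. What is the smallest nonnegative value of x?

gcd(15436, 13545):
  15436 = 1·13545 + 1891
  13545 = 7·1891 + 308
  1891 = 6·308 + 43
  308 = 7·43 + 7
  43 = 6·7 + 1
  7 = 7·1
so gcd(15436, 13545) = 1.
1 divides -78, so solutions exist.
Back-substitute for Bézout coefficients:
  1 = 43 - 6·7
  ... = 13545·(-2155) + 15436·(1891)
Scale by -78/1 = -78: (x₀, y₀) = (168090, -147498).
General solution: x = 168090 + 15436t, y = -147498 - 13545t for integer t.
x ≥ 0: smallest is 168090 mod 15436 = 13730 (at t = -10), with y = -12048.

13730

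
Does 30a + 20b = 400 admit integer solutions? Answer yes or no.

gcd(30, 20) = 10  (30 = 1×20 + 10, 20 = 2×10).
10 divides 400, so integer solutions exist.

yes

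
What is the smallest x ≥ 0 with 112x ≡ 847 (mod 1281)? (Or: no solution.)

gcd(1281, 112):
  1281 = 11*112 + 49
  112 = 2*49 + 14
  49 = 3*14 + 7
  14 = 2*7
so gcd(1281, 112) = 7.
7 divides 847, so solutions exist.
Back-substitute for Bézout coefficients:
  7 = 49 - 3*14
  ... = 112*(-80) + 1281*(7)
So 112*(-80) ≡ 7 (mod 1281); multiply by 121: x ≡ -9680 (mod 183).
Smallest nonnegative: x = -9680 mod 183 = 19.

19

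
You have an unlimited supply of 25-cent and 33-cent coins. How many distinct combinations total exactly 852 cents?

Need nonnegative integers with 25j + 33k = 852.
gcd(25, 33) = 1, and 25·(4) + 33·(-3) = 1.
So (j₀, k₀) = (3408, -2556); general j = 3408 + 33t, k = -2556 - 25t.
j ≥ 0 ⇒ t ≥ -103; k ≥ 0 ⇒ t ≤ -103. That's 1 value of t.

1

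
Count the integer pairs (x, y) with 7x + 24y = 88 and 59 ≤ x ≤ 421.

15

gcd(24, 7):
  24 = 3·7 + 3
  7 = 2·3 + 1
  3 = 3·1
so gcd(24, 7) = 1.
Back-substitute for Bézout coefficients:
  1 = 7 - 2·3
  ... = 7·(7) + 24·(-2)
Scale by 88: particular solution (616, -176); reduce x mod 24: (16, -1).
General solution: x = 16 + 24t, y = -1 - 7t for integer t.
59 ≤ 16 + 24t ≤ 421 gives t ∈ [2, 16], which is 15 values.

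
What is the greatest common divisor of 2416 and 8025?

gcd(8025, 2416):
  8025 = 3·2416 + 777
  2416 = 3·777 + 85
  777 = 9·85 + 12
  85 = 7·12 + 1
  12 = 12·1
so gcd(8025, 2416) = 1.

1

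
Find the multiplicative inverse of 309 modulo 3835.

2929

gcd(3835, 309) = 1  (3835 = 12·309 + 127, 309 = 2·127 + 55, 127 = 2·55 + 17, 55 = 3·17 + 4, 17 = 4·4 + 1, 4 = 4·1).
Back-substituting, 309·(-906) + 3835·(73) = 1.
So 309·-906 ≡ 1 (mod 3835), and -906 mod 3835 = 2929.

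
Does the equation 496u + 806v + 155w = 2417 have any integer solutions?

no

gcd(806, 496) = 62.
gcd(62, 155) = 31.
31 does not divide 2417 (remainder 30), so no integer solutions.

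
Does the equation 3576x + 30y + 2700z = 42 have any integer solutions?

gcd(3576, 30):
  3576 = 119×30 + 6
  30 = 5×6
so gcd(3576, 30) = 6.
gcd(6, 2700) = 6.
6 divides 42, so integer solutions exist.

yes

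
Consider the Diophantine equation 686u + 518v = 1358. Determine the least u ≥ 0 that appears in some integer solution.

gcd(686, 518):
  686 = 1*518 + 168
  518 = 3*168 + 14
  168 = 12*14
so gcd(686, 518) = 14.
14 divides 1358, so solutions exist.
Back-substitute for Bézout coefficients:
  14 = 518 - 3*168
  ... = 686*(-3) + 518*(4)
Scale by 1358/14 = 97: (u₀, v₀) = (-291, 388).
General solution: u = -291 + 37t, v = 388 - 49t for integer t.
u ≥ 0: smallest is -291 mod 37 = 5 (at t = 8), with v = -4.

5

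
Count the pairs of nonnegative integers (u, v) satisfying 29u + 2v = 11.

gcd(29, 2) = 1.
By Bézout, 29×(1) + 2×(-14) = 1.
One solution: (1, -9).
General: u = 1 + 2t, v = -9 - 29t.
u ≥ 0 ⇒ t ≥ 0; v ≥ 0 ⇒ t ≤ -1. So t ∈ [0, -1]: 0 solutions.

0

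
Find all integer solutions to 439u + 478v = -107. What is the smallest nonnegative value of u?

15

gcd(478, 439):
  478 = 1·439 + 39
  439 = 11·39 + 10
  39 = 3·10 + 9
  10 = 1·9 + 1
  9 = 9·1
so gcd(478, 439) = 1.
1 divides -107, so solutions exist.
Back-substitute for Bézout coefficients:
  1 = 10 - 1·9
  ... = 439·(49) + 478·(-45)
Scale by -107/1 = -107: (u₀, v₀) = (-5243, 4815).
General solution: u = -5243 + 478t, v = 4815 - 439t for integer t.
u ≥ 0: smallest is -5243 mod 478 = 15 (at t = 11), with v = -14.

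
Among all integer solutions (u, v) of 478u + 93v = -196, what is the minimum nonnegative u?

35

gcd(478, 93) = 1  (478 = 5*93 + 13, 93 = 7*13 + 2, 13 = 6*2 + 1, 2 = 2*1).
1 divides -196, so solutions exist.
Back-substituting, 478*(43) + 93*(-221) = 1.
Scale by -196/1 = -196: (u₀, v₀) = (-8428, 43316).
General solution: u = -8428 + 93t, v = 43316 - 478t for integer t.
u ≥ 0: smallest is -8428 mod 93 = 35 (at t = 91), with v = -182.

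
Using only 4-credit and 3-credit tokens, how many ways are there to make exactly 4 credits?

Need nonnegative integers with 4j + 3k = 4.
gcd(4, 3) = 1, and 4·(1) + 3·(-1) = 1.
So (j₀, k₀) = (4, -4); general j = 4 + 3t, k = -4 - 4t.
j ≥ 0 ⇒ t ≥ -1; k ≥ 0 ⇒ t ≤ -1. That's 1 value of t.

1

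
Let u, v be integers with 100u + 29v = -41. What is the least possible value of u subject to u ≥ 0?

8

gcd(100, 29) = 1.
1 divides -41, so solutions exist.
By Bézout, 100×(9) + 29×(-31) = 1.
Scale by -41/1 = -41: (u₀, v₀) = (-369, 1271).
General solution: u = -369 + 29t, v = 1271 - 100t for integer t.
u ≥ 0: smallest is -369 mod 29 = 8 (at t = 13), with v = -29.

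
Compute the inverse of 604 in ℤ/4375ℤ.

1369

gcd(4375, 604) = 1.
By Bézout, 604·(1369) + 4375·(-189) = 1.
So 604·1369 ≡ 1 (mod 4375), and 1369 mod 4375 = 1369.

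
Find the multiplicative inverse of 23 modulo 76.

43

gcd(76, 23):
  76 = 3·23 + 7
  23 = 3·7 + 2
  7 = 3·2 + 1
  2 = 2·1
so gcd(76, 23) = 1.
Back-substitute for Bézout coefficients:
  1 = 7 - 3·2
  ... = 23·(-33) + 76·(10)
So 23·-33 ≡ 1 (mod 76), and -33 mod 76 = 43.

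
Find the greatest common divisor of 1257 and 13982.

gcd(13982, 1257) = 1  (13982 = 11*1257 + 155, 1257 = 8*155 + 17, 155 = 9*17 + 2, 17 = 8*2 + 1, 2 = 2*1).

1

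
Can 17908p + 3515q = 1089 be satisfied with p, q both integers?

gcd(17908, 3515) = 37  (17908 = 5×3515 + 333, 3515 = 10×333 + 185, 333 = 1×185 + 148, 185 = 1×148 + 37, 148 = 4×37).
37 does not divide 1089 (remainder 16), so no integer solutions.

no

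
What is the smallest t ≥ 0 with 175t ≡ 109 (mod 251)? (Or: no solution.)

167

gcd(251, 175):
  251 = 1×175 + 76
  175 = 2×76 + 23
  76 = 3×23 + 7
  23 = 3×7 + 2
  7 = 3×2 + 1
  2 = 2×1
so gcd(251, 175) = 1.
1 divides 109, so solutions exist.
Back-substitute for Bézout coefficients:
  1 = 7 - 3×2
  ... = 175×(-109) + 251×(76)
So 175×(-109) ≡ 1 (mod 251); multiply by 109: t ≡ -11881 (mod 251).
Smallest nonnegative: t = -11881 mod 251 = 167.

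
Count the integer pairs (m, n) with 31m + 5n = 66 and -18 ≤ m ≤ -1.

gcd(31, 5):
  31 = 6×5 + 1
  5 = 5×1
so gcd(31, 5) = 1.
Back-substitute for Bézout coefficients:
  1 = 31 - 6×5
  ... = 31×(1) + 5×(-6)
Scale by 66: particular solution (66, -396); reduce m mod 5: (1, 7).
General solution: m = 1 + 5t, n = 7 - 31t for integer t.
-18 ≤ 1 + 5t ≤ -1 gives t ∈ [-3, -1], which is 3 values.

3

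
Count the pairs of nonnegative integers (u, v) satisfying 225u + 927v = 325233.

gcd(927, 225):
  927 = 4*225 + 27
  225 = 8*27 + 9
  27 = 3*9
so gcd(927, 225) = 9.
Back-substitute for Bézout coefficients:
  9 = 225 - 8*27
  ... = 225*(33) + 927*(-8)
Scale by 36137: one solution is (1192521, -289096). Reduce u mod 103: (90, 329).
General: u = 90 + 103t, v = 329 - 25t.
u ≥ 0 ⇒ t ≥ 0; v ≥ 0 ⇒ t ≤ 13. So t ∈ [0, 13]: 14 solutions.

14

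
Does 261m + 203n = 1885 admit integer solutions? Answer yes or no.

gcd(261, 203) = 29  (261 = 1*203 + 58, 203 = 3*58 + 29, 58 = 2*29).
29 divides 1885, so integer solutions exist.

yes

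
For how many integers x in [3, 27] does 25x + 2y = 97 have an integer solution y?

gcd(25, 2) = 1.
By Bézout, 25·(1) + 2·(-12) = 1.
Particular solution: (1, 36).
General solution: x = 1 + 2t, y = 36 - 25t for integer t.
3 ≤ 1 + 2t ≤ 27 gives t ∈ [1, 13], which is 13 values.

13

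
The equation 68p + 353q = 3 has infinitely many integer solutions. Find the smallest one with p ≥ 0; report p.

26

gcd(353, 68) = 1.
1 divides 3, so solutions exist.
By Bézout, 68·(-109) + 353·(21) = 1.
Scale by 3/1 = 3: (p₀, q₀) = (-327, 63).
General solution: p = -327 + 353t, q = 63 - 68t for integer t.
p ≥ 0: smallest is -327 mod 353 = 26 (at t = 1), with q = -5.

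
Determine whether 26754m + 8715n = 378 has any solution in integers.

yes

gcd(26754, 8715) = 21  (26754 = 3·8715 + 609, 8715 = 14·609 + 189, 609 = 3·189 + 42, 189 = 4·42 + 21, 42 = 2·21).
21 divides 378, so integer solutions exist.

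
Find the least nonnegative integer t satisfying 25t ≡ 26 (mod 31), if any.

gcd(31, 25) = 1.
1 divides 26, so solutions exist.
By Bézout, 25×(5) + 31×(-4) = 1.
So 25×(5) ≡ 1 (mod 31); multiply by 26: t ≡ 130 (mod 31).
Smallest nonnegative: t = 130 mod 31 = 6.

6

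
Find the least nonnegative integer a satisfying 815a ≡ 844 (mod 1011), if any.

gcd(1011, 815) = 1  (1011 = 1*815 + 196, 815 = 4*196 + 31, 196 = 6*31 + 10, 31 = 3*10 + 1, 10 = 10*1).
1 divides 844, so solutions exist.
Back-substituting, 815*(98) + 1011*(-79) = 1.
So 815*(98) ≡ 1 (mod 1011); multiply by 844: a ≡ 82712 (mod 1011).
Smallest nonnegative: a = 82712 mod 1011 = 821.

821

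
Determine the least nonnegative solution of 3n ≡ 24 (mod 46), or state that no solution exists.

gcd(46, 3) = 1  (46 = 15*3 + 1, 3 = 3*1).
1 divides 24, so solutions exist.
Back-substituting, 3*(-15) + 46*(1) = 1.
So 3*(-15) ≡ 1 (mod 46); multiply by 24: n ≡ -360 (mod 46).
Smallest nonnegative: n = -360 mod 46 = 8.

8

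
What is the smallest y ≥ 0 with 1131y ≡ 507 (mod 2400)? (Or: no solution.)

497

gcd(2400, 1131):
  2400 = 2×1131 + 138
  1131 = 8×138 + 27
  138 = 5×27 + 3
  27 = 9×3
so gcd(2400, 1131) = 3.
3 divides 507, so solutions exist.
Back-substitute for Bézout coefficients:
  3 = 138 - 5×27
  ... = 1131×(-87) + 2400×(41)
So 1131×(-87) ≡ 3 (mod 2400); multiply by 169: y ≡ -14703 (mod 800).
Smallest nonnegative: y = -14703 mod 800 = 497.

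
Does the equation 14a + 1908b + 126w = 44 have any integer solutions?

gcd(1908, 14) = 2.
gcd(2, 126) = 2.
2 divides 44, so integer solutions exist.

yes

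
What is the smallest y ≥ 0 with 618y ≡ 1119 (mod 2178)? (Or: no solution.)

gcd(2178, 618) = 6.
6 does not divide 1119, so the congruence has no solution.

no solution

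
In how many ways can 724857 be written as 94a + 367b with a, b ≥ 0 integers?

gcd(367, 94) = 1  (367 = 3·94 + 85, 94 = 1·85 + 9, 85 = 9·9 + 4, 9 = 2·4 + 1, 4 = 4·1).
Back-substituting, 94·(82) + 367·(-21) = 1.
Scale by 724857: one solution is (59438274, -15221997). Reduce a mod 367: (55, 1961).
General: a = 55 + 367t, b = 1961 - 94t.
a ≥ 0 ⇒ t ≥ 0; b ≥ 0 ⇒ t ≤ 20. So t ∈ [0, 20]: 21 solutions.

21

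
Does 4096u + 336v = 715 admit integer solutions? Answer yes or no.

gcd(4096, 336):
  4096 = 12·336 + 64
  336 = 5·64 + 16
  64 = 4·16
so gcd(4096, 336) = 16.
16 does not divide 715 (remainder 11), so no integer solutions.

no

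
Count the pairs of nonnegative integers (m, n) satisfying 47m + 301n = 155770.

gcd(301, 47) = 1  (301 = 6·47 + 19, 47 = 2·19 + 9, 19 = 2·9 + 1, 9 = 9·1).
Back-substituting, 47·(-32) + 301·(5) = 1.
Scale by 155770: one solution is (-4984640, 778850). Reduce m mod 301: (221, 483).
General: m = 221 + 301t, n = 483 - 47t.
m ≥ 0 ⇒ t ≥ 0; n ≥ 0 ⇒ t ≤ 10. So t ∈ [0, 10]: 11 solutions.

11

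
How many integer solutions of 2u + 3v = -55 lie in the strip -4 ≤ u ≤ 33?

gcd(3, 2):
  3 = 1×2 + 1
  2 = 2×1
so gcd(3, 2) = 1.
Back-substitute for Bézout coefficients:
  1 = 3 - 1×2
  ... = 2×(-1) + 3×(1)
Scale by -55: particular solution (55, -55); reduce u mod 3: (1, -19).
General solution: u = 1 + 3t, v = -19 - 2t for integer t.
-4 ≤ 1 + 3t ≤ 33 gives t ∈ [-1, 10], which is 12 values.

12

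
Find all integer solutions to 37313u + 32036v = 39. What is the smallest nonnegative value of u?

gcd(37313, 32036):
  37313 = 1×32036 + 5277
  32036 = 6×5277 + 374
  5277 = 14×374 + 41
  374 = 9×41 + 5
  41 = 8×5 + 1
  5 = 5×1
so gcd(37313, 32036) = 1.
1 divides 39, so solutions exist.
Back-substitute for Bézout coefficients:
  1 = 41 - 8×5
  ... = 37313×(6253) + 32036×(-7283)
Scale by 39/1 = 39: (u₀, v₀) = (243867, -284037).
General solution: u = 243867 + 32036t, v = -284037 - 37313t for integer t.
u ≥ 0: smallest is 243867 mod 32036 = 19615 (at t = -7), with v = -22846.

19615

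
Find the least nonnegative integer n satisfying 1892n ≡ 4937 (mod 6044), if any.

no solution

gcd(6044, 1892) = 4  (6044 = 3·1892 + 368, 1892 = 5·368 + 52, 368 = 7·52 + 4, 52 = 13·4).
4 does not divide 4937, so the congruence has no solution.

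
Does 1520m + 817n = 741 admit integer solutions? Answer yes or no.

gcd(1520, 817) = 19.
19 divides 741, so integer solutions exist.

yes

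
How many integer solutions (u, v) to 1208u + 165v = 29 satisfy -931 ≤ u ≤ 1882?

17

gcd(1208, 165) = 1.
By Bézout, 1208*(-28) + 165*(205) = 1.
Particular solution: (13, -95).
General solution: u = 13 + 165t, v = -95 - 1208t for integer t.
-931 ≤ 13 + 165t ≤ 1882 gives t ∈ [-5, 11], which is 17 values.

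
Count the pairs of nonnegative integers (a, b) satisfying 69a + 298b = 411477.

gcd(298, 69) = 1.
By Bézout, 69·(-95) + 298·(22) = 1.
One solution: (133, 1350).
General: a = 133 + 298t, b = 1350 - 69t.
a ≥ 0 ⇒ t ≥ 0; b ≥ 0 ⇒ t ≤ 19. So t ∈ [0, 19]: 20 solutions.

20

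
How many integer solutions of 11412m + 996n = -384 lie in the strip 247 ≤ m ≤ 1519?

16

gcd(11412, 996) = 12.
By Bézout, 11412·(-24) + 996·(275) = 12.
Particular solution: (21, -241).
General solution: m = 21 + 83t, n = -241 - 951t for integer t.
247 ≤ 21 + 83t ≤ 1519 gives t ∈ [3, 18], which is 16 values.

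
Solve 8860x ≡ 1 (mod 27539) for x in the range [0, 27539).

gcd(27539, 8860):
  27539 = 3×8860 + 959
  8860 = 9×959 + 229
  959 = 4×229 + 43
  229 = 5×43 + 14
  43 = 3×14 + 1
  14 = 14×1
so gcd(27539, 8860) = 1.
Back-substitute for Bézout coefficients:
  1 = 43 - 3×14
  ... = 8860×(-1924) + 27539×(619)
So 8860×-1924 ≡ 1 (mod 27539), and -1924 mod 27539 = 25615.

25615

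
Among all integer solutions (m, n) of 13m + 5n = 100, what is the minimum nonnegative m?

0

gcd(13, 5):
  13 = 2×5 + 3
  5 = 1×3 + 2
  3 = 1×2 + 1
  2 = 2×1
so gcd(13, 5) = 1.
1 divides 100, so solutions exist.
Back-substitute for Bézout coefficients:
  1 = 3 - 1×2
  ... = 13×(2) + 5×(-5)
Scale by 100/1 = 100: (m₀, n₀) = (200, -500).
General solution: m = 200 + 5t, n = -500 - 13t for integer t.
m ≥ 0: smallest is 200 mod 5 = 0 (at t = -40), with n = 20.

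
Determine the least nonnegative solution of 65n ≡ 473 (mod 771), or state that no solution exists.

31

gcd(771, 65) = 1.
1 divides 473, so solutions exist.
By Bézout, 65*(344) + 771*(-29) = 1.
So 65*(344) ≡ 1 (mod 771); multiply by 473: n ≡ 162712 (mod 771).
Smallest nonnegative: n = 162712 mod 771 = 31.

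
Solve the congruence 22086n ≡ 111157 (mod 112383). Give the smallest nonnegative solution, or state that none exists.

gcd(112383, 22086) = 9  (112383 = 5×22086 + 1953, 22086 = 11×1953 + 603, 1953 = 3×603 + 144, 603 = 4×144 + 27, 144 = 5×27 + 9, 27 = 3×9).
9 does not divide 111157, so the congruence has no solution.

no solution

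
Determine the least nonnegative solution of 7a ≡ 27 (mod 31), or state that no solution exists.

gcd(31, 7) = 1.
1 divides 27, so solutions exist.
By Bézout, 7·(9) + 31·(-2) = 1.
So 7·(9) ≡ 1 (mod 31); multiply by 27: a ≡ 243 (mod 31).
Smallest nonnegative: a = 243 mod 31 = 26.

26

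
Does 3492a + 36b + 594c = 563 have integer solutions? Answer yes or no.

gcd(3492, 36):
  3492 = 97×36
so gcd(3492, 36) = 36.
gcd(36, 594) = 18.
18 does not divide 563 (remainder 5), so no integer solutions.

no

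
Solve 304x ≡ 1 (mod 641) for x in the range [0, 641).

369

gcd(641, 304) = 1  (641 = 2·304 + 33, 304 = 9·33 + 7, 33 = 4·7 + 5, 7 = 1·5 + 2, 5 = 2·2 + 1, 2 = 2·1).
Back-substituting, 304·(-272) + 641·(129) = 1.
So 304·-272 ≡ 1 (mod 641), and -272 mod 641 = 369.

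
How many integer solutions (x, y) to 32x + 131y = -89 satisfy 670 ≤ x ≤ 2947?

17

gcd(131, 32) = 1  (131 = 4·32 + 3, 32 = 10·3 + 2, 3 = 1·2 + 1, 2 = 2·1).
Back-substituting, 32·(-45) + 131·(11) = 1.
Scale by -89: particular solution (4005, -979); reduce x mod 131: (75, -19).
General solution: x = 75 + 131t, y = -19 - 32t for integer t.
670 ≤ 75 + 131t ≤ 2947 gives t ∈ [5, 21], which is 17 values.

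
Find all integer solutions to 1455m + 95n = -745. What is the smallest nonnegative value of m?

10

gcd(1455, 95) = 5  (1455 = 15×95 + 30, 95 = 3×30 + 5, 30 = 6×5).
5 divides -745, so solutions exist.
Back-substituting, 1455×(-3) + 95×(46) = 5.
Scale by -745/5 = -149: (m₀, n₀) = (447, -6854).
General solution: m = 447 + 19t, n = -6854 - 291t for integer t.
m ≥ 0: smallest is 447 mod 19 = 10 (at t = -23), with n = -161.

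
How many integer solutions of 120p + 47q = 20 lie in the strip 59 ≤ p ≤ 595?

gcd(120, 47):
  120 = 2*47 + 26
  47 = 1*26 + 21
  26 = 1*21 + 5
  21 = 4*5 + 1
  5 = 5*1
so gcd(120, 47) = 1.
Back-substitute for Bézout coefficients:
  1 = 21 - 4*5
  ... = 120*(-9) + 47*(23)
Scale by 20: particular solution (-180, 460); reduce p mod 47: (8, -20).
General solution: p = 8 + 47t, q = -20 - 120t for integer t.
59 ≤ 8 + 47t ≤ 595 gives t ∈ [2, 12], which is 11 values.

11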